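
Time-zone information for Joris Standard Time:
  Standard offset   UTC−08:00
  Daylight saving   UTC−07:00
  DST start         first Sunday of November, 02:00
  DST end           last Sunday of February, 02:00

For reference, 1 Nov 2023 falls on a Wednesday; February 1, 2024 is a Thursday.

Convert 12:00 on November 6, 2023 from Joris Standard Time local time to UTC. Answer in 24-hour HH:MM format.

19:00

1 November 2023 is a Wednesday, so the first Sunday is November 5.
1 February 2024 is a Thursday, so Sundays fall on 4, 11, 18, 25; the last is February 25.
November 6, 2023 falls between 5 November 2023 and 25 February 2024, so daylight saving is in effect and Joris Standard Time is at UTC−07:00.
12:00 local + 7h = 19:00 UTC.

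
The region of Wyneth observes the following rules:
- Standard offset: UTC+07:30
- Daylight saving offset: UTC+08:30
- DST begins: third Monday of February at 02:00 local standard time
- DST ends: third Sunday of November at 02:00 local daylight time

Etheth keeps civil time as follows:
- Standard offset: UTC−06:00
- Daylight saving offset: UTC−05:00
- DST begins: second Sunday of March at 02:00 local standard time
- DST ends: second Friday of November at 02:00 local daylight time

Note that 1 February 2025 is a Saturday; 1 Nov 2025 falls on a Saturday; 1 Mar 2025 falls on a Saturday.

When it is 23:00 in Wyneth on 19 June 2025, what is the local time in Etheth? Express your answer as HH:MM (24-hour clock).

09:30

1 February 2025 is a Saturday, so the first Monday is February 3 and the third is February 17.
1 November 2025 is a Saturday, so the first Sunday is November 2 and the third is November 16.
19 June 2025 lies within the daylight-saving period (17 February – 16 November), so Wyneth is on daylight time, UTC+08:30.
23:00 Wyneth − 8h30m = 14:30 UTC.
1 March 2025 is a Saturday, so the first Sunday is March 2 and the second is March 9.
1 November 2025 is a Saturday, so the first Friday is November 7 and the second is November 14.
At the standard offset (UTC−06:00), 14:30 UTC − 6h = 08:30 Etheth standard time.
The standard-time date in Etheth, 19 June 2025, lies within the daylight-saving period (9 March – 14 November), so Etheth is on daylight time, UTC−05:00.
14:30 UTC − 5h = 09:30 Etheth.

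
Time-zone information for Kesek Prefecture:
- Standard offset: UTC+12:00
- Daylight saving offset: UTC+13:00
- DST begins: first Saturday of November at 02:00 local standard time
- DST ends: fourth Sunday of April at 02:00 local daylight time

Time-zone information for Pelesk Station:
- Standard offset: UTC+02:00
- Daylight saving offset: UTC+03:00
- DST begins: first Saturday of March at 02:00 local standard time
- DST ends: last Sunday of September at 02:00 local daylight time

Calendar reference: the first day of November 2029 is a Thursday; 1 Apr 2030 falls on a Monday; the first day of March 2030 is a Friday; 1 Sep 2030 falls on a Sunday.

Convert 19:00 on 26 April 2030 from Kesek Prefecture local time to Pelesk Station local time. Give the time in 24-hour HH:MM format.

1 November 2029 is a Thursday, so the first Saturday is November 3.
1 April 2030 is a Monday, so the first Sunday is April 7 and the fourth is April 28.
Daylight saving runs 3 November 2029 – 28 April 2030; 26 April 2030 is inside that window, so Kesek Prefecture is at UTC+13:00.
19:00 Kesek Prefecture − 13h = 06:00 UTC.
1 March 2030 is a Friday, so the first Saturday is March 2.
1 September 2030 is a Sunday, so Sundays fall on 1, 8, 15, 22, 29; the last is September 29.
At the standard offset (UTC+02:00), 06:00 UTC + 2h = 08:00 Pelesk Station standard time.
Daylight saving runs 2 March – 29 September; the standard-time date in Pelesk Station, 26 April 2030, is inside that window, so Pelesk Station is at UTC+03:00.
06:00 UTC + 3h = 09:00 Pelesk Station.

09:00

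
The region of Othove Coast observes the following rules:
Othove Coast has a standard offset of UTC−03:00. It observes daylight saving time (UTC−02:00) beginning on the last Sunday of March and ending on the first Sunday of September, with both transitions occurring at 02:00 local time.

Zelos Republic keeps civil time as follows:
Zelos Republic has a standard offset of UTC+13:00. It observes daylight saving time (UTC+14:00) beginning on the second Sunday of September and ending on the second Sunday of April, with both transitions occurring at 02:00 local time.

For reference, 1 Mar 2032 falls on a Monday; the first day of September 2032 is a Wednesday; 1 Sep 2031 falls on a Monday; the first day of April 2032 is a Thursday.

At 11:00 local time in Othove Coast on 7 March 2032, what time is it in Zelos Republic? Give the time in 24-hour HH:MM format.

1 March 2032 is a Monday, so Sundays fall on 7, 14, 21, 28; the last is March 28.
1 September 2032 is a Wednesday, so the first Sunday is September 5.
7 March 2032 is outside the daylight-saving period (28 March – 5 September), so Othove Coast is on standard time, UTC−03:00.
11:00 Othove Coast + 3h = 14:00 UTC.
1 September 2031 is a Monday, so the first Sunday is September 7 and the second is September 14.
1 April 2032 is a Thursday, so the first Sunday is April 4 and the second is April 11.
At the standard offset (UTC+13:00), 14:00 UTC + 13h = 03:00 Zelos Republic standard time (rolling into the next day, 8 March 2032).
The standard-time date in Zelos Republic, 8 March 2032, falls between 14 September 2031 and 11 April 2032, so daylight saving is in effect and Zelos Republic is at UTC+14:00.
14:00 UTC + 14h = 04:00 Zelos Republic (rolling into the next day, 8 March 2032).

04:00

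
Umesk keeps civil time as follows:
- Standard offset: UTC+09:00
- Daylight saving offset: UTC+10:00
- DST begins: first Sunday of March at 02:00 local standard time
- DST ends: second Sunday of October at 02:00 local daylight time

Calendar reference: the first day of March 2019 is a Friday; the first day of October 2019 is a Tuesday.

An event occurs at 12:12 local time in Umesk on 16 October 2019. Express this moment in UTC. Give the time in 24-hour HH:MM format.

1 March 2019 is a Friday, so the first Sunday is March 3.
1 October 2019 is a Tuesday, so the first Sunday is October 6 and the second is October 13.
16 October 2019 does not fall between 3 March and 13 October, so daylight saving is not in effect and Umesk is at UTC+09:00.
12:12 local − 9h = 03:12 UTC.

03:12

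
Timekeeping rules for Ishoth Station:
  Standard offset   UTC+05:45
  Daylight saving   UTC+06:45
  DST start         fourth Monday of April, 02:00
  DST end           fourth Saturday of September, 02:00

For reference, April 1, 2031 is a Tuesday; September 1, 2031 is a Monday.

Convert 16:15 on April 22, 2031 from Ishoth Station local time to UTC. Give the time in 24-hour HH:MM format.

1 April 2031 is a Tuesday, so the first Monday is April 7 and the fourth is April 28.
1 September 2031 is a Monday, so the first Saturday is September 6 and the fourth is September 27.
April 22, 2031 does not fall between 28 April and 27 September, so daylight saving is not in effect and Ishoth Station is at UTC+05:45.
16:15 local − 5h45m = 10:30 UTC.

10:30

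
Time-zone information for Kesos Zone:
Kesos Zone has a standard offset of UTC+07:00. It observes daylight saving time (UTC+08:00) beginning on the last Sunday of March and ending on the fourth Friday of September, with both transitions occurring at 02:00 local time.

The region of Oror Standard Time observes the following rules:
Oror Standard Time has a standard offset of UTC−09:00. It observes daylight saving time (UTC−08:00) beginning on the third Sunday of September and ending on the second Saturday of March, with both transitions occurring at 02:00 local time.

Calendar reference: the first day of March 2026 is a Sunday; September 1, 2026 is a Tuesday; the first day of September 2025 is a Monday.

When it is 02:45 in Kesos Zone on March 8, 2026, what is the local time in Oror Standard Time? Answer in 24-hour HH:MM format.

1 March 2026 is a Sunday, so Sundays fall on 1, 8, 15, 22, 29; the last is March 29.
1 September 2026 is a Tuesday, so the first Friday is September 4 and the fourth is September 25.
March 8, 2026 does not fall between 29 March and 25 September, so daylight saving is not in effect and Kesos Zone is at UTC+07:00.
02:45 Kesos Zone − 7h = 19:45 UTC (rolling into the previous day, 7 March 2026).
1 September 2025 is a Monday, so the first Sunday is September 7 and the third is September 21.
1 March 2026 is a Sunday, so the first Saturday is March 7 and the second is March 14.
At the standard offset (UTC−09:00), 19:45 UTC − 9h = 10:45 Oror Standard Time standard time.
The standard-time date in Oror Standard Time, March 7, 2026, falls between 21 September 2025 and 14 March 2026, so daylight saving is in effect and Oror Standard Time is at UTC−08:00.
19:45 UTC − 8h = 11:45 Oror Standard Time.

11:45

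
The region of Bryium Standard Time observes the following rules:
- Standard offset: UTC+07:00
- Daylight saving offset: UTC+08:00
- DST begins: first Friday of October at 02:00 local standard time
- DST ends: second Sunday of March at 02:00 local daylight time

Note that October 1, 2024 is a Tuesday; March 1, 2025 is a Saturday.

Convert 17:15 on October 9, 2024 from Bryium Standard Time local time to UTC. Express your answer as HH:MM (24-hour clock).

09:15

1 October 2024 is a Tuesday, so the first Friday is October 4.
1 March 2025 is a Saturday, so the first Sunday is March 2 and the second is March 9.
Daylight saving runs 4 October 2024 – 9 March 2025; October 9, 2024 is inside that window, so Bryium Standard Time is at UTC+08:00.
17:15 local − 8h = 09:15 UTC.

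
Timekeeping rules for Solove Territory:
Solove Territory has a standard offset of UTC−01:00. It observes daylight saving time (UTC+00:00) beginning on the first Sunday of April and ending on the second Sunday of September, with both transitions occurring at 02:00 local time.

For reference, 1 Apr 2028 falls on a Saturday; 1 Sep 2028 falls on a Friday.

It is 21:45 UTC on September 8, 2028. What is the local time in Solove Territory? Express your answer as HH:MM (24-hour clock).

21:45

1 April 2028 is a Saturday, so the first Sunday is April 2.
1 September 2028 is a Friday, so the first Sunday is September 3 and the second is September 10.
At the standard offset (UTC−01:00), 21:45 UTC − 1h = 20:45 Solove Territory standard time.
The standard-time date in Solove Territory, September 8, 2028, falls between 2 April and 10 September, so daylight saving is in effect and Solove Territory is at UTC+00:00.
21:45 UTC + 0h = 21:45 local.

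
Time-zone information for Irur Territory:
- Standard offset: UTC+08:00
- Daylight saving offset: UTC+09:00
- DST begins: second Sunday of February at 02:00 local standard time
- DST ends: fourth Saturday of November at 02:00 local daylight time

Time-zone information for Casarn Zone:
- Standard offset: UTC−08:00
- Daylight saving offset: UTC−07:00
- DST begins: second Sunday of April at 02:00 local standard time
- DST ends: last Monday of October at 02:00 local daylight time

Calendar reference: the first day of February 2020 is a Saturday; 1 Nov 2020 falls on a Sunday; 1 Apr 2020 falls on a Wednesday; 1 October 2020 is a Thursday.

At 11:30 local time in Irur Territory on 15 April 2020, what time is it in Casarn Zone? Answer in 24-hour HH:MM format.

1 February 2020 is a Saturday, so the first Sunday is February 2 and the second is February 9.
1 November 2020 is a Sunday, so the first Saturday is November 7 and the fourth is November 28.
15 April 2020 lies within the daylight-saving period (9 February – 28 November), so Irur Territory is on daylight time, UTC+09:00.
11:30 Irur Territory − 9h = 02:30 UTC.
1 April 2020 is a Wednesday, so the first Sunday is April 5 and the second is April 12.
1 October 2020 is a Thursday, so Mondays fall on 5, 12, 19, 26; the last is October 26.
At the standard offset (UTC−08:00), 02:30 UTC − 8h = 18:30 Casarn Zone standard time (rolling into the previous day, 14 April 2020).
Daylight saving runs 12 April – 26 October; the standard-time date in Casarn Zone, 14 April 2020, is inside that window, so Casarn Zone is at UTC−07:00.
02:30 UTC − 7h = 19:30 Casarn Zone (rolling into the previous day, 14 April 2020).

19:30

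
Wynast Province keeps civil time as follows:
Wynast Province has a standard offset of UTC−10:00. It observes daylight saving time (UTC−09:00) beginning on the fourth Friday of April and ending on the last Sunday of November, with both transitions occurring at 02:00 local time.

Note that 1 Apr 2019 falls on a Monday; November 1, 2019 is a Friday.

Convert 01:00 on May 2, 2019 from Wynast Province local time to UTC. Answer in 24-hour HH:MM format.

10:00

1 April 2019 is a Monday, so the first Friday is April 5 and the fourth is April 26.
1 November 2019 is a Friday, so Sundays fall on 3, 10, 17, 24; the last is November 24.
Daylight saving runs 26 April – 24 November; May 2, 2019 is inside that window, so Wynast Province is at UTC−09:00.
01:00 local + 9h = 10:00 UTC.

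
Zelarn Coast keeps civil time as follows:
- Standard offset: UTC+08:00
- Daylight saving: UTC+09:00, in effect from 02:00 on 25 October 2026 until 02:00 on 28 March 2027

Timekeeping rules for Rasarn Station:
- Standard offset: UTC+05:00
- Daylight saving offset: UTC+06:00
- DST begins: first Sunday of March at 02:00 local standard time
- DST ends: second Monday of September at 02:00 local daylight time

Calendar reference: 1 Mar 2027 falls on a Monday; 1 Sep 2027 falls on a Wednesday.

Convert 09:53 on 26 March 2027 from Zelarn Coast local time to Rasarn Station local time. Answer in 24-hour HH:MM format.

26 March 2027 falls between 25 October 2026 and 28 March 2027, so daylight saving is in effect and Zelarn Coast is at UTC+09:00.
09:53 Zelarn Coast − 9h = 00:53 UTC.
1 March 2027 is a Monday, so the first Sunday is March 7.
1 September 2027 is a Wednesday, so the first Monday is September 6 and the second is September 13.
At the standard offset (UTC+05:00), 00:53 UTC + 5h = 05:53 Rasarn Station standard time.
The standard-time date in Rasarn Station, 26 March 2027, falls between 7 March and 13 September, so daylight saving is in effect and Rasarn Station is at UTC+06:00.
00:53 UTC + 6h = 06:53 Rasarn Station.

06:53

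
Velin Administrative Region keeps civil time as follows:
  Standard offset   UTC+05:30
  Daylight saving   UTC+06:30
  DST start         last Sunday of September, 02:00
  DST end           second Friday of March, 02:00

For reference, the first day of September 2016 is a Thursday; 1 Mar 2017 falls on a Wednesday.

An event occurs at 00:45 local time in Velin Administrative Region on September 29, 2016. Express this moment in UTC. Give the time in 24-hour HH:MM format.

1 September 2016 is a Thursday, so Sundays fall on 4, 11, 18, 25; the last is September 25.
1 March 2017 is a Wednesday, so the first Friday is March 3 and the second is March 10.
September 29, 2016 falls between 25 September 2016 and 10 March 2017, so daylight saving is in effect and Velin Administrative Region is at UTC+06:30.
00:45 local − 6h30m = 18:15 UTC (rolling into the previous day, 28 September 2016).

18:15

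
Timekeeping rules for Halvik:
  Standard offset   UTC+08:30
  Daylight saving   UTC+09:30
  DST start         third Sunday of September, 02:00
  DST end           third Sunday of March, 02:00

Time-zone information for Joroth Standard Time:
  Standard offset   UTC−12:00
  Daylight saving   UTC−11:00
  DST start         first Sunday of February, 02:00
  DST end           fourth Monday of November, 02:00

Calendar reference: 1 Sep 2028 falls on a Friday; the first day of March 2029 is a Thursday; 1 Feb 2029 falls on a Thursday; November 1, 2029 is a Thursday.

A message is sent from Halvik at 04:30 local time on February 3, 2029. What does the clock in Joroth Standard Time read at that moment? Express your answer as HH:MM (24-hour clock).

1 September 2028 is a Friday, so the first Sunday is September 3 and the third is September 17.
1 March 2029 is a Thursday, so the first Sunday is March 4 and the third is March 18.
Daylight saving runs 17 September 2028 – 18 March 2029; February 3, 2029 is inside that window, so Halvik is at UTC+09:30.
04:30 Halvik − 9h30m = 19:00 UTC (rolling into the previous day, 2 February 2029).
1 February 2029 is a Thursday, so the first Sunday is February 4.
1 November 2029 is a Thursday, so the first Monday is November 5 and the fourth is November 26.
At the standard offset (UTC−12:00), 19:00 UTC − 12h = 07:00 Joroth Standard Time standard time.
Daylight saving runs 4 February – 26 November; the standard-time date in Joroth Standard Time, February 2, 2029, is outside that window, so Joroth Standard Time is on standard time at UTC−12:00.
19:00 UTC − 12h = 07:00 Joroth Standard Time.

07:00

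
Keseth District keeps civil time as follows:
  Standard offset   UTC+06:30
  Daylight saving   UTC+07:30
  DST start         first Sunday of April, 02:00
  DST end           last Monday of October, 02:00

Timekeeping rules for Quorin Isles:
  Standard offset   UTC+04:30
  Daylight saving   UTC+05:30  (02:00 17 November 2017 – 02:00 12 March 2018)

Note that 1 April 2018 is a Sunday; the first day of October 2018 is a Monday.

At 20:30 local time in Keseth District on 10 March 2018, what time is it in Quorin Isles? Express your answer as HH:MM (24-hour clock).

1 April 2018 is a Sunday, so the first Sunday is April 1.
1 October 2018 is a Monday, so Mondays fall on 1, 8, 15, 22, 29; the last is October 29.
10 March 2018 does not fall between 1 April and 29 October, so daylight saving is not in effect and Keseth District is at UTC+06:30.
20:30 Keseth District − 6h30m = 14:00 UTC.
At the standard offset (UTC+04:30), 14:00 UTC + 4h30m = 18:30 Quorin Isles standard time.
The standard-time date in Quorin Isles, 10 March 2018, lies within the daylight-saving period (17 November 2017 – 12 March 2018), so Quorin Isles is on daylight time, UTC+05:30.
14:00 UTC + 5h30m = 19:30 Quorin Isles.

19:30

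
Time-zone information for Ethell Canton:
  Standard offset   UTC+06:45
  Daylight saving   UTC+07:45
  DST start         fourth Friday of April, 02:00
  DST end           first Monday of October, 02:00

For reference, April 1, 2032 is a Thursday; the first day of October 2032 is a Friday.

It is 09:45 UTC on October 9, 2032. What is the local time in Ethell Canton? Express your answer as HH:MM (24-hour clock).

1 April 2032 is a Thursday, so the first Friday is April 2 and the fourth is April 23.
1 October 2032 is a Friday, so the first Monday is October 4.
At the standard offset (UTC+06:45), 09:45 UTC + 6h45m = 16:30 Ethell Canton standard time.
The standard-time date in Ethell Canton, October 9, 2032, is outside the daylight-saving period (23 April – 4 October), so Ethell Canton is on standard time, UTC+06:45.
09:45 UTC + 6h45m = 16:30 local.

16:30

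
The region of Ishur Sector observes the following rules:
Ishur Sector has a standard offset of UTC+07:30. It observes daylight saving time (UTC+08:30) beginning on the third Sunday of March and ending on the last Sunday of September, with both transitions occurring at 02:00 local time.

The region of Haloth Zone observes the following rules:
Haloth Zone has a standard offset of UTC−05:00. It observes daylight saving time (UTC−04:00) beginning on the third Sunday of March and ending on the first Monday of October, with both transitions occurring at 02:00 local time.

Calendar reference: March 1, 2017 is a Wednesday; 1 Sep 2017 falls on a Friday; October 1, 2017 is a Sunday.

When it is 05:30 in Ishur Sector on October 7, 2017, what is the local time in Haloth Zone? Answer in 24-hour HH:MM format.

17:00

1 March 2017 is a Wednesday, so the first Sunday is March 5 and the third is March 19.
1 September 2017 is a Friday, so Sundays fall on 3, 10, 17, 24; the last is September 24.
October 7, 2017 does not fall between 19 March and 24 September, so daylight saving is not in effect and Ishur Sector is at UTC+07:30.
05:30 Ishur Sector − 7h30m = 22:00 UTC (rolling into the previous day, 6 October 2017).
1 March 2017 is a Wednesday, so the first Sunday is March 5 and the third is March 19.
1 October 2017 is a Sunday, so the first Monday is October 2.
At the standard offset (UTC−05:00), 22:00 UTC − 5h = 17:00 Haloth Zone standard time.
The standard-time date in Haloth Zone, October 6, 2017, does not fall between 19 March and 2 October, so daylight saving is not in effect and Haloth Zone is at UTC−05:00.
22:00 UTC − 5h = 17:00 Haloth Zone.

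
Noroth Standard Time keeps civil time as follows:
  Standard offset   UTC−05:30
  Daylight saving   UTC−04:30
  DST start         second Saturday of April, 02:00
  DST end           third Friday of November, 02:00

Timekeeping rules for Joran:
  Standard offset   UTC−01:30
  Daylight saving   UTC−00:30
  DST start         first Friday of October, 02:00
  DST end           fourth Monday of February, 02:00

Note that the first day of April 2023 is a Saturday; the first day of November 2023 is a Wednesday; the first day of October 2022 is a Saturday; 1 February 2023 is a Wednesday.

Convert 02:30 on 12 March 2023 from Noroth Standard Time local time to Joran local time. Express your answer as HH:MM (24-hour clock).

06:30

1 April 2023 is a Saturday, so the first Saturday is April 1 and the second is April 8.
1 November 2023 is a Wednesday, so the first Friday is November 3 and the third is November 17.
12 March 2023 is outside the daylight-saving period (8 April – 17 November), so Noroth Standard Time is on standard time, UTC−05:30.
02:30 Noroth Standard Time + 5h30m = 08:00 UTC.
1 October 2022 is a Saturday, so the first Friday is October 7.
1 February 2023 is a Wednesday, so the first Monday is February 6 and the fourth is February 27.
At the standard offset (UTC−01:30), 08:00 UTC − 1h30m = 06:30 Joran standard time.
The standard-time date in Joran, 12 March 2023, is outside the daylight-saving period (7 October 2022 – 27 February 2023), so Joran is on standard time, UTC−01:30.
08:00 UTC − 1h30m = 06:30 Joran.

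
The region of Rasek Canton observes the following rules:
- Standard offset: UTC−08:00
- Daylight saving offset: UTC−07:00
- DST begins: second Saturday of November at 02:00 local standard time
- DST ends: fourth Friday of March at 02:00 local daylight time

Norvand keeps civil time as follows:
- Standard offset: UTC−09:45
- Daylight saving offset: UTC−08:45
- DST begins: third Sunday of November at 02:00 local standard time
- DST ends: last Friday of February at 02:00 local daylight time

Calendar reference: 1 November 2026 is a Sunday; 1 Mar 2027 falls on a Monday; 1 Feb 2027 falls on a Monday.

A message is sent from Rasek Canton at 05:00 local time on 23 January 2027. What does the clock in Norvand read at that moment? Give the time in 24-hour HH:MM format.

1 November 2026 is a Sunday, so the first Saturday is November 7 and the second is November 14.
1 March 2027 is a Monday, so the first Friday is March 5 and the fourth is March 26.
Daylight saving runs 14 November 2026 – 26 March 2027; 23 January 2027 is inside that window, so Rasek Canton is at UTC−07:00.
05:00 Rasek Canton + 7h = 12:00 UTC.
1 November 2026 is a Sunday, so the first Sunday is November 1 and the third is November 15.
1 February 2027 is a Monday, so Fridays fall on 5, 12, 19, 26; the last is February 26.
At the standard offset (UTC−09:45), 12:00 UTC − 9h45m = 02:15 Norvand standard time.
Daylight saving runs 15 November 2026 – 26 February 2027; the standard-time date in Norvand, 23 January 2027, is inside that window, so Norvand is at UTC−08:45.
12:00 UTC − 8h45m = 03:15 Norvand.

03:15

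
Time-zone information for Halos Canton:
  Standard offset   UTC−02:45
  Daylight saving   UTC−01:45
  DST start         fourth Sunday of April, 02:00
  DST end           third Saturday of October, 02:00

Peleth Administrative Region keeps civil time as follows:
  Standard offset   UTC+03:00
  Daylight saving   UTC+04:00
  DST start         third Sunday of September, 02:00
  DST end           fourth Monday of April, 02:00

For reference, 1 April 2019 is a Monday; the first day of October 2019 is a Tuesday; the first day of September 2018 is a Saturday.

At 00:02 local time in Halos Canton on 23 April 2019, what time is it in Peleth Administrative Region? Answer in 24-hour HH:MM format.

1 April 2019 is a Monday, so the first Sunday is April 7 and the fourth is April 28.
1 October 2019 is a Tuesday, so the first Saturday is October 5 and the third is October 19.
Daylight saving runs 28 April – 19 October; 23 April 2019 is outside that window, so Halos Canton is on standard time at UTC−02:45.
00:02 Halos Canton + 2h45m = 02:47 UTC.
1 September 2018 is a Saturday, so the first Sunday is September 2 and the third is September 16.
1 April 2019 is a Monday, so the first Monday is April 1 and the fourth is April 22.
At the standard offset (UTC+03:00), 02:47 UTC + 3h = 05:47 Peleth Administrative Region standard time.
The standard-time date in Peleth Administrative Region, 23 April 2019, is outside the daylight-saving period (16 September 2018 – 22 April 2019), so Peleth Administrative Region is on standard time, UTC+03:00.
02:47 UTC + 3h = 05:47 Peleth Administrative Region.

05:47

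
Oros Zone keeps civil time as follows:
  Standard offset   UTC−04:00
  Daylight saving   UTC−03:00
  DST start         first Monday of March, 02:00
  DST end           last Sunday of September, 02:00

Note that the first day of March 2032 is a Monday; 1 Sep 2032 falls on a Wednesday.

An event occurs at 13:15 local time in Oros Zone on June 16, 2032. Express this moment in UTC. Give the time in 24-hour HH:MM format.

1 March 2032 is a Monday, so the first Monday is March 1.
1 September 2032 is a Wednesday, so Sundays fall on 5, 12, 19, 26; the last is September 26.
Daylight saving runs 1 March – 26 September; June 16, 2032 is inside that window, so Oros Zone is at UTC−03:00.
13:15 local + 3h = 16:15 UTC.

16:15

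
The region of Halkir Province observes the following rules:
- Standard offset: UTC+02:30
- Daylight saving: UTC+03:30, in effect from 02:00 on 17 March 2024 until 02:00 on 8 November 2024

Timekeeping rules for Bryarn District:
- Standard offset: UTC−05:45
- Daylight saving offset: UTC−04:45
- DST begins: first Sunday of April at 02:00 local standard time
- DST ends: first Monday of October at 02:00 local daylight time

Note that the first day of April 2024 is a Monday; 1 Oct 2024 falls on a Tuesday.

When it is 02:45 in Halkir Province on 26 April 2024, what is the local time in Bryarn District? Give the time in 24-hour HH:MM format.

26 April 2024 falls between 17 March and 8 November, so daylight saving is in effect and Halkir Province is at UTC+03:30.
02:45 Halkir Province − 3h30m = 23:15 UTC (rolling into the previous day, 25 April 2024).
1 April 2024 is a Monday, so the first Sunday is April 7.
1 October 2024 is a Tuesday, so the first Monday is October 7.
At the standard offset (UTC−05:45), 23:15 UTC − 5h45m = 17:30 Bryarn District standard time.
The standard-time date in Bryarn District, 25 April 2024, falls between 7 April and 7 October, so daylight saving is in effect and Bryarn District is at UTC−04:45.
23:15 UTC − 4h45m = 18:30 Bryarn District.

18:30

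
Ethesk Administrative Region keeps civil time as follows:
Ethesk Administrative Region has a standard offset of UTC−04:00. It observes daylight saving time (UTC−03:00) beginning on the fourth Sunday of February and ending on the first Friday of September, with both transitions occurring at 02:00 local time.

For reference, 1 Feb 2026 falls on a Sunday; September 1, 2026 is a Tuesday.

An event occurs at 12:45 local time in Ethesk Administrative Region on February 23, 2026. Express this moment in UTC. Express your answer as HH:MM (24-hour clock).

15:45

1 February 2026 is a Sunday, so the first Sunday is February 1 and the fourth is February 22.
1 September 2026 is a Tuesday, so the first Friday is September 4.
February 23, 2026 lies within the daylight-saving period (22 February – 4 September), so Ethesk Administrative Region is on daylight time, UTC−03:00.
12:45 local + 3h = 15:45 UTC.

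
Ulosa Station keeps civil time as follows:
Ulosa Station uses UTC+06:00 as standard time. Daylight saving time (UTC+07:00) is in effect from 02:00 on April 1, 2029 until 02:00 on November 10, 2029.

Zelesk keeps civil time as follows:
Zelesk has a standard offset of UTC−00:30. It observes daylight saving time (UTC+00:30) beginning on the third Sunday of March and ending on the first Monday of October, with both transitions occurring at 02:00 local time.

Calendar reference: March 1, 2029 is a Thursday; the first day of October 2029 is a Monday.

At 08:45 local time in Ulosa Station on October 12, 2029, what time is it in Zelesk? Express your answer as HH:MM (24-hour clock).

01:15

Daylight saving runs 1 April – 10 November; October 12, 2029 is inside that window, so Ulosa Station is at UTC+07:00.
08:45 Ulosa Station − 7h = 01:45 UTC.
1 March 2029 is a Thursday, so the first Sunday is March 4 and the third is March 18.
1 October 2029 is a Monday, so the first Monday is October 1.
At the standard offset (UTC−00:30), 01:45 UTC − 0h30m = 01:15 Zelesk standard time.
Daylight saving runs 18 March – 1 October; the standard-time date in Zelesk, October 12, 2029, is outside that window, so Zelesk is on standard time at UTC−00:30.
01:45 UTC − 0h30m = 01:15 Zelesk.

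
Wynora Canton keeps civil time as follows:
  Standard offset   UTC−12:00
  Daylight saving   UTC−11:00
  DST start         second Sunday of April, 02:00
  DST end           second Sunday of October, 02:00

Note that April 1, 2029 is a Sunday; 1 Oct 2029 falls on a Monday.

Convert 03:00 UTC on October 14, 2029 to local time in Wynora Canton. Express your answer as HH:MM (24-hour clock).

1 April 2029 is a Sunday, so the first Sunday is April 1 and the second is April 8.
1 October 2029 is a Monday, so the first Sunday is October 7 and the second is October 14.
At the standard offset (UTC−12:00), 03:00 UTC − 12h = 15:00 Wynora Canton standard time (rolling into the previous day, 13 October 2029).
Daylight saving runs 8 April – 14 October; the standard-time date in Wynora Canton, October 13, 2029, is inside that window, so Wynora Canton is at UTC−11:00.
03:00 UTC − 11h = 16:00 local (rolling into the previous day, 13 October 2029).

16:00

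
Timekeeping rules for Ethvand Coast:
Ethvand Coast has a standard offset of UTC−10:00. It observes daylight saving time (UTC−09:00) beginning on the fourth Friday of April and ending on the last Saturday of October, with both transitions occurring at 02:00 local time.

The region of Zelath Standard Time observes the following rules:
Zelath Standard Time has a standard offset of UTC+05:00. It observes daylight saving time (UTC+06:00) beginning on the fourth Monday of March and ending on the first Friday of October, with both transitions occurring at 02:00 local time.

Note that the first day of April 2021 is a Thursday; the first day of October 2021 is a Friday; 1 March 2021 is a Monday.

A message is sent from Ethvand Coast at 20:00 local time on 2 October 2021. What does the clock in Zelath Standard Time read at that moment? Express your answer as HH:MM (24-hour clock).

1 April 2021 is a Thursday, so the first Friday is April 2 and the fourth is April 23.
1 October 2021 is a Friday, so Saturdays fall on 2, 9, 16, 23, 30; the last is October 30.
2 October 2021 falls between 23 April and 30 October, so daylight saving is in effect and Ethvand Coast is at UTC−09:00.
20:00 Ethvand Coast + 9h = 05:00 UTC (rolling into the next day, 3 October 2021).
1 March 2021 is a Monday, so the first Monday is March 1 and the fourth is March 22.
1 October 2021 is a Friday, so the first Friday is October 1.
At the standard offset (UTC+05:00), 05:00 UTC + 5h = 10:00 Zelath Standard Time standard time.
The standard-time date in Zelath Standard Time, 3 October 2021, does not fall between 22 March and 1 October, so daylight saving is not in effect and Zelath Standard Time is at UTC+05:00.
05:00 UTC + 5h = 10:00 Zelath Standard Time.

10:00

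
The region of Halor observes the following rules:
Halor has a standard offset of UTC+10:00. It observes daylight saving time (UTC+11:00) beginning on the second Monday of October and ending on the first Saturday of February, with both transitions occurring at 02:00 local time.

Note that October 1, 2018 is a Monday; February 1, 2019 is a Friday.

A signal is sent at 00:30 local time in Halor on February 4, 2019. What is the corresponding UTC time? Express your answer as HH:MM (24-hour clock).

1 October 2018 is a Monday, so the first Monday is October 1 and the second is October 8.
1 February 2019 is a Friday, so the first Saturday is February 2.
February 4, 2019 is outside the daylight-saving period (8 October 2018 – 2 February 2019), so Halor is on standard time, UTC+10:00.
00:30 local − 10h = 14:30 UTC (rolling into the previous day, 3 February 2019).

14:30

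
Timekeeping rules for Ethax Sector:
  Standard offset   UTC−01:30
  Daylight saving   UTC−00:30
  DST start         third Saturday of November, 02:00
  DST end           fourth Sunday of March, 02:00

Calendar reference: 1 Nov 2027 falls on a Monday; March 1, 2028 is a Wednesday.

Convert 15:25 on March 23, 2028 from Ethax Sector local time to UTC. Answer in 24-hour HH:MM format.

15:55

1 November 2027 is a Monday, so the first Saturday is November 6 and the third is November 20.
1 March 2028 is a Wednesday, so the first Sunday is March 5 and the fourth is March 26.
March 23, 2028 falls between 20 November 2027 and 26 March 2028, so daylight saving is in effect and Ethax Sector is at UTC−00:30.
15:25 local + 0h30m = 15:55 UTC.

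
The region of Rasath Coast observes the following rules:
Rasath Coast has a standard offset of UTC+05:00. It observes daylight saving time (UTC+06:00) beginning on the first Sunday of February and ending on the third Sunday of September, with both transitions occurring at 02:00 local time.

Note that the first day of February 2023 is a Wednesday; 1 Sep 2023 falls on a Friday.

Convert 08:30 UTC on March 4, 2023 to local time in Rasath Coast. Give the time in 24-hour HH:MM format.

1 February 2023 is a Wednesday, so the first Sunday is February 5.
1 September 2023 is a Friday, so the first Sunday is September 3 and the third is September 17.
At the standard offset (UTC+05:00), 08:30 UTC + 5h = 13:30 Rasath Coast standard time.
The standard-time date in Rasath Coast, March 4, 2023, falls between 5 February and 17 September, so daylight saving is in effect and Rasath Coast is at UTC+06:00.
08:30 UTC + 6h = 14:30 local.

14:30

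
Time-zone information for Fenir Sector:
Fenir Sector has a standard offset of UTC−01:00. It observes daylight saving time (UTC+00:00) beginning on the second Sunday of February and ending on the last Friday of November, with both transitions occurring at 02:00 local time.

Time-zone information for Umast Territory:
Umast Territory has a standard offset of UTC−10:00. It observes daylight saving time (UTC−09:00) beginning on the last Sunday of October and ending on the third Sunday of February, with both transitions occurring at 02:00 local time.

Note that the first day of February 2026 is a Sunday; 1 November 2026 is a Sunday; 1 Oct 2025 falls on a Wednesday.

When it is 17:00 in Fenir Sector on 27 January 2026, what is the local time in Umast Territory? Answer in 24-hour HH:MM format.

1 February 2026 is a Sunday, so the first Sunday is February 1 and the second is February 8.
1 November 2026 is a Sunday, so Fridays fall on 6, 13, 20, 27; the last is November 27.
Daylight saving runs 8 February – 27 November; 27 January 2026 is outside that window, so Fenir Sector is on standard time at UTC−01:00.
17:00 Fenir Sector + 1h = 18:00 UTC.
1 October 2025 is a Wednesday, so Sundays fall on 5, 12, 19, 26; the last is October 26.
1 February 2026 is a Sunday, so the first Sunday is February 1 and the third is February 15.
At the standard offset (UTC−10:00), 18:00 UTC − 10h = 08:00 Umast Territory standard time.
Daylight saving runs 26 October 2025 – 15 February 2026; the standard-time date in Umast Territory, 27 January 2026, is inside that window, so Umast Territory is at UTC−09:00.
18:00 UTC − 9h = 09:00 Umast Territory.

09:00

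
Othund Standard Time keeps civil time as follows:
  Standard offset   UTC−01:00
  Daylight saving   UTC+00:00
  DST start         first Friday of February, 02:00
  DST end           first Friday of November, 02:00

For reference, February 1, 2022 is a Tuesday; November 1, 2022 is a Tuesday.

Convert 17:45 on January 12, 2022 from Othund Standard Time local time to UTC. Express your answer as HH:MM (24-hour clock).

18:45

1 February 2022 is a Tuesday, so the first Friday is February 4.
1 November 2022 is a Tuesday, so the first Friday is November 4.
January 12, 2022 is outside the daylight-saving period (4 February – 4 November), so Othund Standard Time is on standard time, UTC−01:00.
17:45 local + 1h = 18:45 UTC.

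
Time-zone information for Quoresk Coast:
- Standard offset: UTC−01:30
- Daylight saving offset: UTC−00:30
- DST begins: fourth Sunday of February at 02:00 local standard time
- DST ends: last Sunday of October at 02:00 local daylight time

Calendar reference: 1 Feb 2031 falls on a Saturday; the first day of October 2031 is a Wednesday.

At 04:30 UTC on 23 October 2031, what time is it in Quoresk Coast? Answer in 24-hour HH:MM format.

1 February 2031 is a Saturday, so the first Sunday is February 2 and the fourth is February 23.
1 October 2031 is a Wednesday, so Sundays fall on 5, 12, 19, 26; the last is October 26.
At the standard offset (UTC−01:30), 04:30 UTC − 1h30m = 03:00 Quoresk Coast standard time.
The standard-time date in Quoresk Coast, 23 October 2031, falls between 23 February and 26 October, so daylight saving is in effect and Quoresk Coast is at UTC−00:30.
04:30 UTC − 0h30m = 04:00 local.

04:00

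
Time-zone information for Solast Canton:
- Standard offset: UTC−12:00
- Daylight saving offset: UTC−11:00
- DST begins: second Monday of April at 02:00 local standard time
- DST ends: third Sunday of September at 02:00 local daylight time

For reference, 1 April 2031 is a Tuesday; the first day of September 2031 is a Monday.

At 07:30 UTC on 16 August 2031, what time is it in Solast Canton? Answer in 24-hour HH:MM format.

20:30

1 April 2031 is a Tuesday, so the first Monday is April 7 and the second is April 14.
1 September 2031 is a Monday, so the first Sunday is September 7 and the third is September 21.
At the standard offset (UTC−12:00), 07:30 UTC − 12h = 19:30 Solast Canton standard time (rolling into the previous day, 15 August 2031).
The standard-time date in Solast Canton, 15 August 2031, lies within the daylight-saving period (14 April – 21 September), so Solast Canton is on daylight time, UTC−11:00.
07:30 UTC − 11h = 20:30 local (rolling into the previous day, 15 August 2031).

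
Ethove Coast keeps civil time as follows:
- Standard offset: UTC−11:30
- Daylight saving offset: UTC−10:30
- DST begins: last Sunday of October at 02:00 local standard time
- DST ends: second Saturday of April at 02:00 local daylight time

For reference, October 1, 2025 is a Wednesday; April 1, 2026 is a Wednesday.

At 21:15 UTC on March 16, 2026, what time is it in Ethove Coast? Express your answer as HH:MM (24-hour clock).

1 October 2025 is a Wednesday, so Sundays fall on 5, 12, 19, 26; the last is October 26.
1 April 2026 is a Wednesday, so the first Saturday is April 4 and the second is April 11.
At the standard offset (UTC−11:30), 21:15 UTC − 11h30m = 09:45 Ethove Coast standard time.
The standard-time date in Ethove Coast, March 16, 2026, falls between 26 October 2025 and 11 April 2026, so daylight saving is in effect and Ethove Coast is at UTC−10:30.
21:15 UTC − 10h30m = 10:45 local.

10:45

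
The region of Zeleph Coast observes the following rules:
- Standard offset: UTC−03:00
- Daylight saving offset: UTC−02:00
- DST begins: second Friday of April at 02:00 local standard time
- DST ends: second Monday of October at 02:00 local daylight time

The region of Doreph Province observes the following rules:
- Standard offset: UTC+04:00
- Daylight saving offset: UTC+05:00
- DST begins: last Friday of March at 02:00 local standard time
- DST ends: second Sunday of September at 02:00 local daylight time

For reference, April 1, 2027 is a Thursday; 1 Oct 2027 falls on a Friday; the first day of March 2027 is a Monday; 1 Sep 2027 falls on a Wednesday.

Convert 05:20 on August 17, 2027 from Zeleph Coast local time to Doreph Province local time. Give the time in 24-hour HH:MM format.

1 April 2027 is a Thursday, so the first Friday is April 2 and the second is April 9.
1 October 2027 is a Friday, so the first Monday is October 4 and the second is October 11.
August 17, 2027 lies within the daylight-saving period (9 April – 11 October), so Zeleph Coast is on daylight time, UTC−02:00.
05:20 Zeleph Coast + 2h = 07:20 UTC.
1 March 2027 is a Monday, so Fridays fall on 5, 12, 19, 26; the last is March 26.
1 September 2027 is a Wednesday, so the first Sunday is September 5 and the second is September 12.
At the standard offset (UTC+04:00), 07:20 UTC + 4h = 11:20 Doreph Province standard time.
The standard-time date in Doreph Province, August 17, 2027, lies within the daylight-saving period (26 March – 12 September), so Doreph Province is on daylight time, UTC+05:00.
07:20 UTC + 5h = 12:20 Doreph Province.

12:20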